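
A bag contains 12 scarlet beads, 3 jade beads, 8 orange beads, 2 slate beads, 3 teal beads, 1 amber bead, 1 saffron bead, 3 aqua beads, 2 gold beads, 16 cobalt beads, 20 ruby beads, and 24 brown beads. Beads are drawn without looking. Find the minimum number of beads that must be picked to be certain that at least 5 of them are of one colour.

36

By pigeonhole, the 12 colours are the holes; the beads drawn are the pigeons.
To avoid 5 of any one colour, the worst case takes at most 4 of each colour, or every bead of a colour that has fewer than 4.
That gives 4 + 3 + 4 + 2 + 3 + 1 + 1 + 3 + 2 + 4 + 4 + 4 = 35 beads with no colour reaching 5.
The next bead forces some colour to 5, so 35 + 1 = 36.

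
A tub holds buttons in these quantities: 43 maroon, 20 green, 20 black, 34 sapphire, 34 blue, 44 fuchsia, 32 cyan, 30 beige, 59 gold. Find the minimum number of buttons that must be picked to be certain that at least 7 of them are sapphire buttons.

289

In the worst case for collecting sapphire buttons, every non-sapphire button comes out first.
There are 43 + 20 + 20 + 34 + 44 + 32 + 30 + 59 = 282 non-sapphire buttons altogether.
After those, each further button must be sapphire, so 282 + 7 = 289 draws guarantee 7 sapphire buttons.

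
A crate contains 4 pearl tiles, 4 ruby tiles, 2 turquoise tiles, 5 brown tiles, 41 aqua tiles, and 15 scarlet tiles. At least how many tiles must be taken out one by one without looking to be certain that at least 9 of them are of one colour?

32

An adversary could hand out at most 8 tiles per colour (4 colours run out sooner): 4 + 4 + 2 + 5 + 8 + 8 = 31 tiles and still no colour has 9.
By pigeonhole, one more tile lands in a colour already at 8, so 32 draws are enough and 31 are not.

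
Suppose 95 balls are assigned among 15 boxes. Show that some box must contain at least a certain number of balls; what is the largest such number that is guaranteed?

7

The 15 boxes are the holes and the 95 balls are the pigeons.
If every box held at most 6 balls, the total would be at most 15 × 6 = 90, which is less than 95.
So some box holds at least ⌈95/15⌉ = 7 balls.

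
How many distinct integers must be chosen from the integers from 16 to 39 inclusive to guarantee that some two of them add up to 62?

17

Two chosen integers sum to 62 exactly when both halves of some pair {x, 62−x} with 23 ≤ x ≤ 62−x ≤ 39 are chosen — 8 such pairs.
The remaining 8 elements (those with no distinct partner in range) can never complete a 62-sum, so the worst case takes all of them and one from each pair: 8 + 8 = 16.
By the pigeonhole principle, the 17th integer has to be the second member of some pair, so 16 + 1 = 17.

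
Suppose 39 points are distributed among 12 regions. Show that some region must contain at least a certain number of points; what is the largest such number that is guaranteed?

By the pigeonhole principle, the 12 regions are the holes and the 39 points are the pigeons.
If every region held at most 3 points, the total would be at most 12 × 3 = 36, which is less than 39.
So some region holds at least ⌈39/12⌉ = 4 points.

4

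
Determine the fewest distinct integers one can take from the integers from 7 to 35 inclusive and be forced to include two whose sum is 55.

22

Group the elements by complementary pair {x, 55−x}: {20,35}, {21,34}, {22,33}, …, giving 8 two-element pairs and 13 integers whose partner 55−x falls outside [7,35].
Treating each of those 21 groups as a pigeonhole, one can pick one integer per group — 21 integers — with no two summing to 55.
The 22nd integer lands in an occupied pair, forcing a sum of 55.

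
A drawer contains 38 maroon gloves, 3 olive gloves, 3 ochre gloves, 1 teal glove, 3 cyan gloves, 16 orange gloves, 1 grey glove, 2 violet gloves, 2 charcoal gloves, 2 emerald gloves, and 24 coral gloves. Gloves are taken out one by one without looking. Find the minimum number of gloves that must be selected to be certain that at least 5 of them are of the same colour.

30

By the pigeonhole principle, the 11 colours are the holes; the gloves drawn are the pigeons.
To avoid 5 of any one colour, the worst case takes at most 4 of each colour, or every glove of a colour that has fewer than 4.
That gives 4 + 3 + 3 + 1 + 3 + 4 + 1 + 2 + 2 + 2 + 4 = 29 gloves with no colour reaching 5.
The next glove forces some colour to 5, so 29 + 1 = 30.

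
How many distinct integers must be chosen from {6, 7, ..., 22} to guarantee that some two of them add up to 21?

Group the elements by complementary pair {x, 21−x}: {6,15}, {7,14}, {8,13}, …, giving 5 two-element pairs and 7 integers whose partner 21−x falls outside [6,22].
Treating each of those 12 groups as a pigeonhole, one can pick one integer per group — 12 integers — with no two summing to 21.
The 13th integer lands in an occupied pair, forcing a sum of 21.

13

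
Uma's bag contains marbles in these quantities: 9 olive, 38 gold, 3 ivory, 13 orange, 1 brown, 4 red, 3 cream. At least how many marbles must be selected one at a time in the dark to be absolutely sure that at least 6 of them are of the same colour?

27

By the pigeonhole principle, the 7 colours are the holes; the marbles drawn are the pigeons.
To avoid 6 of any one colour, the worst case takes at most 5 of each colour, or every marble of a colour that has fewer than 5.
That gives 5 + 5 + 3 + 5 + 1 + 4 + 3 = 26 marbles with no colour reaching 6.
The next marble forces some colour to 6, so 26 + 1 = 27.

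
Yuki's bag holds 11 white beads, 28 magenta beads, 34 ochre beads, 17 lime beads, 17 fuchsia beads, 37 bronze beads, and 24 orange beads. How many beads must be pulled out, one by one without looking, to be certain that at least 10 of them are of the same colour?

64

By pigeonhole, put each drawn bead into a box by colour. The largest draw with every box below 10 takes min(count, 9) from each colour.
Σ min(cᵢ, 9) = 9 + 9 + 9 + 9 + 9 + 9 + 9 = 63.
Draw number 63 + 1 = 64 must push one box to 10.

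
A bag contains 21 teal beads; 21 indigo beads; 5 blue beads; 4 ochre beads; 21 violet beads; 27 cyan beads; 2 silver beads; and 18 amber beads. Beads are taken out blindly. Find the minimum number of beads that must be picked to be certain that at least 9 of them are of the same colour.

52

An adversary could hand out at most 8 beads per colour (blue, ochre, silver run out sooner): 8 + 8 + 5 + 4 + 8 + 8 + 2 + 8 = 51 beads and still no colour has 9.
By the pigeonhole principle, one more bead lands in a colour already at 8, so 52 draws are enough and 51 are not.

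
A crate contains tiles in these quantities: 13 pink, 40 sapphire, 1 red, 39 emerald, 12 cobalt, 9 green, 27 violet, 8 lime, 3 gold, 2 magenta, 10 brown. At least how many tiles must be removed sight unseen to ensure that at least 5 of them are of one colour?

39

The 11 colours are the holes; the tiles drawn are the pigeons.
To avoid 5 of any one colour, the worst case takes at most 4 of each colour, or every tile of a colour that has fewer than 4.
That gives 4 + 4 + 1 + 4 + 4 + 4 + 4 + 4 + 3 + 2 + 4 = 38 tiles with no colour reaching 5.
The next tile forces some colour to 5, so 38 + 1 = 39.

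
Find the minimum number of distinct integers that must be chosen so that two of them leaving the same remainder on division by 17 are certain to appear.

18

The 17 residue classes mod 17 are the pigeonholes.
With 17 integers one could put 1 in each residue class and have no class reach 2.
The 18th integer pushes some class to 2, so 17·1 + 1 = 18.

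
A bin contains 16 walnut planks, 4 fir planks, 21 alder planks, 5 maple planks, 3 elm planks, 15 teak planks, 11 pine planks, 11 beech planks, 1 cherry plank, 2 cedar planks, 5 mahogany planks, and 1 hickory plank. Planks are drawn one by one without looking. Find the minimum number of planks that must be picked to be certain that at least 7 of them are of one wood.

52

An adversary could hand out at most 6 planks per wood (7 woods run out sooner): 6 + 4 + 6 + 5 + 3 + 6 + 6 + 6 + 1 + 2 + 5 + 1 = 51 planks and still no wood has 7.
Pigeonhole: one more plank lands in a wood already at 6, so 52 draws are enough and 51 are not.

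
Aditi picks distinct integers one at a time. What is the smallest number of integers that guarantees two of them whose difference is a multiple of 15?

Integers whose pairwise differences are multiples of 15 are exactly those sharing a remainder mod 15. Pigeonhole: the 15 residue classes mod 15 are the pigeonholes.
With 15 integers one could put 1 in each residue class and have no class reach 2.
The 16th integer pushes some class to 2, so 15·1 + 1 = 16.

16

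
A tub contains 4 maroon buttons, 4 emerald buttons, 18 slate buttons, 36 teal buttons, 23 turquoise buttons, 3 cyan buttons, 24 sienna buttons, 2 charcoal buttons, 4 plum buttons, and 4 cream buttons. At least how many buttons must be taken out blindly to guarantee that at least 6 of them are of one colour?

42

An adversary could hand out at most 5 buttons per colour (6 colours run out sooner): 4 + 4 + 5 + 5 + 5 + 3 + 5 + 2 + 4 + 4 = 41 buttons and still no colour has 6.
Pigeonhole: one more button lands in a colour already at 5, so 42 draws are enough and 41 are not.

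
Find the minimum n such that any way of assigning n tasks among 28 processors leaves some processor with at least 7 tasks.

With 168 tasks one could put exactly 6 in each of the 28 processors, and no processor would reach 7.
By pigeonhole, one more task must land in a processor that already has 6, giving it 7.
So 28 × 6 + 1 = 169 tasks are required.

169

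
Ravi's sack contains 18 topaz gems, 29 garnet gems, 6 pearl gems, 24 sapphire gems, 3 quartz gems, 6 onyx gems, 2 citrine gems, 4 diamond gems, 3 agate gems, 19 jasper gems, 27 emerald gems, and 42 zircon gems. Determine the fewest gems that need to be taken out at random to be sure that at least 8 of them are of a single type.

An adversary could hand out at most 7 gems per type (6 types run out sooner): 7 + 7 + 6 + 7 + 3 + 6 + 2 + 4 + 3 + 7 + 7 + 7 = 66 gems and still no type has 8.
Pigeonhole: one more gem lands in a type already at 7, so 67 draws are enough and 66 are not.

67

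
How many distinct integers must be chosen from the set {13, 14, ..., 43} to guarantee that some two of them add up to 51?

Group the elements by complementary pair {x, 51−x}: {13,38}, {14,37}, {15,36}, …, giving 13 two-element pairs and 5 integers whose partner 51−x falls outside [13,43].
By pigeonhole, treating each of those 18 groups as a pigeonhole, one can pick one integer per group — 18 integers — with no two summing to 51.
The 19th integer lands in an occupied pair, forcing a sum of 51.

19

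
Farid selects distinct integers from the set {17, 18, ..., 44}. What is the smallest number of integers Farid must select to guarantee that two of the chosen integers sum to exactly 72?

A set avoiding the sum 72 can contain at most one of each pair {x, 72−x}, plus the 12 elements whose complement lies outside the range or equal to its own complement.
The integers 17, …, 36 (20 of them) are such a set: any two sum to at least 17+18 = 35 and at most 35+36 = 71 < 72.
Any 21st integer completes one of the 8 pairs, so 21 choices force a sum of 72.

21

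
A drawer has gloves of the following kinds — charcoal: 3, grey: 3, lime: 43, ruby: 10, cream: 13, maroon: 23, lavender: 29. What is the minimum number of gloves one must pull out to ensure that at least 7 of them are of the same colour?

37

An adversary could hand out at most 6 gloves per colour (charcoal, grey run out sooner): 3 + 3 + 6 + 6 + 6 + 6 + 6 = 36 gloves and still no colour has 7.
By the pigeonhole principle, one more glove lands in a colour already at 6, so 37 draws are enough and 36 are not.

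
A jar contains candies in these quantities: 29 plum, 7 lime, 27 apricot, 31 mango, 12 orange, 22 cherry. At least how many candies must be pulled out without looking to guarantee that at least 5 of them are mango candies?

In the worst case for collecting mango candies, every non-mango candy comes out first.
There are 29 + 7 + 27 + 12 + 22 = 97 non-mango candies altogether.
After those, each further candy must be mango, so 97 + 5 = 102 draws guarantee 5 mango candies.

102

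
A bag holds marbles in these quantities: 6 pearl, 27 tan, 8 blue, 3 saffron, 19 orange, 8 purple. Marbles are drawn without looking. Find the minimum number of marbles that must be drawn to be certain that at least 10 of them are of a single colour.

44

The 6 colours are the holes; the marbles drawn are the pigeons.
To avoid 10 of any one colour, the worst case takes at most 9 of each colour, or every marble of a colour that has fewer than 9.
That gives 6 + 9 + 8 + 3 + 9 + 8 = 43 marbles with no colour reaching 10.
The next marble forces some colour to 10, so 43 + 1 = 44.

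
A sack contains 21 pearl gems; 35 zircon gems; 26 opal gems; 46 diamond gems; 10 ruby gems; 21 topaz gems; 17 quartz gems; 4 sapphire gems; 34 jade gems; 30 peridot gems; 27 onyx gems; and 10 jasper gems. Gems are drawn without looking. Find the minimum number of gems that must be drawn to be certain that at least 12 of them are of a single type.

The 12 types are the holes; the gems drawn are the pigeons.
To avoid 12 of any one type, the worst case takes at most 11 of each type, or every gem of a type that has fewer than 11.
That gives 11 + 11 + 11 + 11 + 10 + 11 + 11 + 4 + 11 + 11 + 11 + 10 = 123 gems with no type reaching 12.
The next gem forces some type to 12, so 123 + 1 = 124.

124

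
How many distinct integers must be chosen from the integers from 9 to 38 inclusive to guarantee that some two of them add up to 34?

A set avoiding the sum 34 can contain at most one of each pair {x, 34−x}, plus the 14 elements whose complement lies outside the range or equal to its own complement.
The integers 17, …, 38 (22 of them) are such a set: any two sum to at least 17+18 = 35 > 34.
By pigeonhole, any 23rd integer completes one of the 8 pairs, so 23 choices force a sum of 34.

23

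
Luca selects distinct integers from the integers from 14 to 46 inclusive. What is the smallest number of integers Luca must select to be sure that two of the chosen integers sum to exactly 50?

23

Two chosen integers sum to 50 exactly when both halves of some pair {x, 50−x} with 14 ≤ x ≤ 50−x ≤ 36 are chosen — 11 such pairs.
The remaining 11 elements (those with no distinct partner in range) can never complete a 50-sum, so the worst case takes all of them and one from each pair: 11 + 11 = 22.
The 23rd integer has to be the second member of some pair, so 22 + 1 = 23.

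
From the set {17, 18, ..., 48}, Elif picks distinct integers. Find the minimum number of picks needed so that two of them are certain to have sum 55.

22

Group the elements by complementary pair {x, 55−x}: {17,38}, {18,37}, {19,36}, …, giving 11 two-element pairs and 10 integers whose partner 55−x falls outside [17,48].
Treating each of those 21 groups as a pigeonhole, one can pick one integer per group — 21 integers — with no two summing to 55.
The 22nd integer lands in an occupied pair, forcing a sum of 55.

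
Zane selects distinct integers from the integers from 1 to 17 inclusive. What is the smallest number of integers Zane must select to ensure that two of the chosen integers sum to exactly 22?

Group the elements by complementary pair {x, 22−x}: {5,17}, {6,16}, {7,15}, …, giving 6 two-element pairs, the single value 11 (it cannot pair with itself since the integers are distinct), and 4 integers whose partner 22−x falls outside [1,17].
By pigeonhole, treating each of those 11 groups as a pigeonhole, one can pick one integer per group — 11 integers — with no two summing to 22.
The 12th integer lands in an occupied pair, forcing a sum of 22.

12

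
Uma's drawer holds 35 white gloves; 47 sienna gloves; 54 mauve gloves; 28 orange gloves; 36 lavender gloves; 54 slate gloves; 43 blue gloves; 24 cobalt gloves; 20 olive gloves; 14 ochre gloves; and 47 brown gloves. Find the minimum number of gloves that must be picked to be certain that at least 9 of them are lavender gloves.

In the worst case for collecting lavender gloves, every non-lavender glove comes out first.
There are 35 + 47 + 54 + 28 + 54 + 43 + 24 + 20 + 14 + 47 = 366 non-lavender gloves altogether.
After those, each further glove must be lavender, so 366 + 9 = 375 draws guarantee 9 lavender gloves.

375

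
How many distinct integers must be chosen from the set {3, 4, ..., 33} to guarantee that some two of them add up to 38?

18

Group the elements by complementary pair {x, 38−x}: {5,33}, {6,32}, {7,31}, …, giving 14 two-element pairs, the single value 19 (it cannot pair with itself since the integers are distinct), and 2 integers whose partner 38−x falls outside [3,33].
Pigeonhole: treating each of those 17 groups as a pigeonhole, one can pick one integer per group — 17 integers — with no two summing to 38.
The 18th integer lands in an occupied pair, forcing a sum of 38.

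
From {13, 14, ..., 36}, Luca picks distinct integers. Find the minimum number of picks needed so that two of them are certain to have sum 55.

Two chosen integers sum to 55 exactly when both halves of some pair {x, 55−x} with 19 ≤ x ≤ 55−x ≤ 36 are chosen — 9 such pairs.
The remaining 6 elements (those with no distinct partner in range) can never complete a 55-sum, so the worst case takes all of them and one from each pair: 6 + 9 = 15.
By the pigeonhole principle, the 16th integer has to be the second member of some pair, so 15 + 1 = 16.

16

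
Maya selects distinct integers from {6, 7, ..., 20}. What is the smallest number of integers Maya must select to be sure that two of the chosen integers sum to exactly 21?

11

Two chosen integers sum to 21 exactly when both halves of some pair {x, 21−x} with 6 ≤ x ≤ 21−x ≤ 15 are chosen — 5 such pairs.
The remaining 5 elements (those with no distinct partner in range) can never complete a 21-sum, so the worst case takes all of them and one from each pair: 5 + 5 = 10.
The 11th integer has to be the second member of some pair, so 10 + 1 = 11.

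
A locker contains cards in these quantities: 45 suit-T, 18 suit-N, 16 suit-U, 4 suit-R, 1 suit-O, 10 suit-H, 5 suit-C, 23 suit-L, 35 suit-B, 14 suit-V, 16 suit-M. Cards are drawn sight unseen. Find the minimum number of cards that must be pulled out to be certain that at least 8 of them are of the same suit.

67

The 11 suits are the holes; the cards drawn are the pigeons.
To avoid 8 of any one suit, the worst case takes at most 7 of each suit, or every card of a suit that has fewer than 7.
That gives 7 + 7 + 7 + 4 + 1 + 7 + 5 + 7 + 7 + 7 + 7 = 66 cards with no suit reaching 8.
The next card forces some suit to 8, so 66 + 1 = 67.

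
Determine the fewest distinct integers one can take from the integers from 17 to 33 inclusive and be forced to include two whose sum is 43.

Group the elements by complementary pair {x, 43−x}: {17,26}, {18,25}, {19,24}, …, giving 5 two-element pairs and 7 integers whose partner 43−x falls outside [17,33].
Treating each of those 12 groups as a pigeonhole, one can pick one integer per group — 12 integers — with no two summing to 43.
The 13th integer lands in an occupied pair, forcing a sum of 43.

13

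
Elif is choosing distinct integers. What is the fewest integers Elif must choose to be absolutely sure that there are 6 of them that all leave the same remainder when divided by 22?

The 22 residue classes mod 22 are the pigeonholes.
With 110 integers one could put 5 in each residue class and have no class reach 6.
The 111th integer pushes some class to 6, so 22·5 + 1 = 111.

111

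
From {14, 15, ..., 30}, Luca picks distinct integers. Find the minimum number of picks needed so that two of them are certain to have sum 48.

A set avoiding the sum 48 can contain at most one of each pair {x, 48−x}, plus the 5 elements whose complement lies outside the range or equal to its own complement.
The integers 14, …, 24 (11 of them) are such a set: any two sum to at least 14+15 = 29 and at most 23+24 = 47 < 48.
By the pigeonhole principle, any 12th integer completes one of the 6 pairs, so 12 choices force a sum of 48.

12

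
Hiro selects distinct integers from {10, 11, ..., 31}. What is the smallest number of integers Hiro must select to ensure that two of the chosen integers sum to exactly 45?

Group the elements by complementary pair {x, 45−x}: {14,31}, {15,30}, {16,29}, …, giving 9 two-element pairs and 4 integers whose partner 45−x falls outside [10,31].
By pigeonhole, treating each of those 13 groups as a pigeonhole, one can pick one integer per group — 13 integers — with no two summing to 45.
The 14th integer lands in an occupied pair, forcing a sum of 45.

14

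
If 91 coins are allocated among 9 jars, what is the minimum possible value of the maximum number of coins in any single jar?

11

Pigeonhole: the 9 jars are the holes and the 91 coins are the pigeons.
If every jar held at most 10 coins, the total would be at most 9 × 10 = 90, which is less than 91.
So some jar holds at least ⌈91/9⌉ = 11 coins.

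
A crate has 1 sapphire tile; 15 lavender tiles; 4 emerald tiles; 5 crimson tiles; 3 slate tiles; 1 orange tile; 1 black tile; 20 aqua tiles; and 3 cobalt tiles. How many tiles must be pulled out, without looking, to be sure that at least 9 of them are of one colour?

By pigeonhole, the 9 colours are the holes; the tiles drawn are the pigeons.
To avoid 9 of any one colour, the worst case takes at most 8 of each colour, or every tile of a colour that has fewer than 8.
That gives 1 + 8 + 4 + 5 + 3 + 1 + 1 + 8 + 3 = 34 tiles with no colour reaching 9.
The next tile forces some colour to 9, so 34 + 1 = 35.

35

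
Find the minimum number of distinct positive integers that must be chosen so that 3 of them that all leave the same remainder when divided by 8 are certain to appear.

By pigeonhole, the 8 residue classes mod 8 are the pigeonholes.
With 16 integers one could put 2 in each residue class and have no class reach 3.
The 17th integer pushes some class to 3, so 8·2 + 1 = 17.

17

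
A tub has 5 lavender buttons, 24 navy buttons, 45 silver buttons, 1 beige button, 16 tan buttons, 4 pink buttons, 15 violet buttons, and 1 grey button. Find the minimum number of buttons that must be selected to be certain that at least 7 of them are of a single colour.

Pigeonhole: the 8 colours are the holes; the buttons drawn are the pigeons.
To avoid 7 of any one colour, the worst case takes at most 6 of each colour, or every button of a colour that has fewer than 6.
That gives 5 + 6 + 6 + 1 + 6 + 4 + 6 + 1 = 35 buttons with no colour reaching 7.
The next button forces some colour to 7, so 35 + 1 = 36.

36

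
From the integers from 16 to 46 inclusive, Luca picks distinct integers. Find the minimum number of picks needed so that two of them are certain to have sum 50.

23

Group the elements by complementary pair {x, 50−x}: {16,34}, {17,33}, {18,32}, …, giving 9 two-element pairs, the single value 25 (it cannot pair with itself since the integers are distinct), and 12 integers whose partner 50−x falls outside [16,46].
By pigeonhole, treating each of those 22 groups as a pigeonhole, one can pick one integer per group — 22 integers — with no two summing to 50.
The 23rd integer lands in an occupied pair, forcing a sum of 50.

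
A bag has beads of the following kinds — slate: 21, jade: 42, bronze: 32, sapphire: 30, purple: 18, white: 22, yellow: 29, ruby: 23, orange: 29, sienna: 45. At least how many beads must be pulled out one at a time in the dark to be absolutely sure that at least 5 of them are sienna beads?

251

In the worst case for collecting sienna beads, every non-sienna bead comes out first.
There are 21 + 42 + 32 + 30 + 18 + 22 + 29 + 23 + 29 = 246 non-sienna beads altogether.
After those, each further bead must be sienna, so 246 + 5 = 251 draws guarantee 5 sienna beads.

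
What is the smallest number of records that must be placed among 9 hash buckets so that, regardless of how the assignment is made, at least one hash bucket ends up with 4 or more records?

With 27 records one could put exactly 3 in each of the 9 hash buckets, and no hash bucket would reach 4.
One more record must land in a hash bucket that already has 3, giving it 4.
So 9 × 3 + 1 = 28 records are required.

28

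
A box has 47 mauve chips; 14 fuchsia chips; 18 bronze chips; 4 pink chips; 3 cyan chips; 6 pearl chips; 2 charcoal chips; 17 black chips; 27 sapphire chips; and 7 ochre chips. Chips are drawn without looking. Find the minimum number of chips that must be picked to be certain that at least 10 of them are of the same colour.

68

By the pigeonhole principle, the 10 colours are the holes; the chips drawn are the pigeons.
To avoid 10 of any one colour, the worst case takes at most 9 of each colour, or every chip of a colour that has fewer than 9.
That gives 9 + 9 + 9 + 4 + 3 + 6 + 2 + 9 + 9 + 7 = 67 chips with no colour reaching 10.
The next chip forces some colour to 10, so 67 + 1 = 68.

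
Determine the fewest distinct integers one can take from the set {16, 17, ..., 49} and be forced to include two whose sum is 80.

26

A set avoiding the sum 80 can contain at most one of each pair {x, 80−x}, plus the 16 elements whose complement lies outside the range or equal to its own complement.
The integers 16, …, 40 (25 of them) are such a set: any two sum to at least 16+17 = 33 and at most 39+40 = 79 < 80.
Pigeonhole: any 26th integer completes one of the 9 pairs, so 26 choices force a sum of 80.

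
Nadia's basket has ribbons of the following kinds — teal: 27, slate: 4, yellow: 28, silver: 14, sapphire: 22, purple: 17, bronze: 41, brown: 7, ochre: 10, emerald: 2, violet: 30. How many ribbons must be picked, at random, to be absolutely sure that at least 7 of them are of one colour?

Put each drawn ribbon into a box by colour. The largest draw with every box below 7 takes min(count, 6) from each colour; colours with fewer than 6 contribute all they have.
Σ min(cᵢ, 6) = 6 + 4 + 6 + 6 + 6 + 6 + 6 + 6 + 6 + 2 + 6 = 60.
Draw number 60 + 1 = 61 must push one box to 7.

61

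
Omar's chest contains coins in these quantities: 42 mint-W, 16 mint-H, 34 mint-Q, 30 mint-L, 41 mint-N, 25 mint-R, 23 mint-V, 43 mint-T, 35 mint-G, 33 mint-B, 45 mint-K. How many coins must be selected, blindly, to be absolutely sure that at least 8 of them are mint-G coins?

In the worst case for collecting mint-G coins, every non-mint-G coin comes out first.
There are 42 + 16 + 34 + 30 + 41 + 25 + 23 + 43 + 33 + 45 = 332 non-mint-G coins altogether.
After those, each further coin must be mint-G, so 332 + 8 = 340 draws guarantee 8 mint-G coins.

340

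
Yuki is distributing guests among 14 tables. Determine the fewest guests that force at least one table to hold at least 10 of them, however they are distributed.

With 126 guests one could put exactly 9 in each of the 14 tables, and no table would reach 10.
By the pigeonhole principle, one more guest must land in a table that already has 9, giving it 10.
So 14 × 9 + 1 = 127 guests are required.

127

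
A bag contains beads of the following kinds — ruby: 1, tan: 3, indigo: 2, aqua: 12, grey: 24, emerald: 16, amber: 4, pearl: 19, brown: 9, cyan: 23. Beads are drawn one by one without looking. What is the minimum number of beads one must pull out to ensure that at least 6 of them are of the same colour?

41

The 10 colours are the holes; the beads drawn are the pigeons.
To avoid 6 of any one colour, the worst case takes at most 5 of each colour, or every bead of a colour that has fewer than 5.
That gives 1 + 3 + 2 + 5 + 5 + 5 + 4 + 5 + 5 + 5 = 40 beads with no colour reaching 6.
The next bead forces some colour to 6, so 40 + 1 = 41.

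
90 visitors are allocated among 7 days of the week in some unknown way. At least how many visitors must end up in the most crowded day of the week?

By pigeonhole, the 7 days of the week are the holes and the 90 visitors are the pigeons.
If every day of the week held at most 12 visitors, the total would be at most 7 × 12 = 84, which is less than 90.
So some day of the week holds at least ⌈90/7⌉ = 13 visitors.

13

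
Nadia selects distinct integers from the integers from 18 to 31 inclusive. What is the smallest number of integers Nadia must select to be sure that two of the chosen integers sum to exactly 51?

9

A set avoiding the sum 51 can contain at most one of each pair {x, 51−x}, plus the 2 elements whose complement lies outside the range.
The integers 18, …, 25 (8 of them) are such a set: any two sum to at least 18+19 = 37 and at most 24+25 = 49 < 51.
Pigeonhole: any 9th integer completes one of the 6 pairs, so 9 choices force a sum of 51.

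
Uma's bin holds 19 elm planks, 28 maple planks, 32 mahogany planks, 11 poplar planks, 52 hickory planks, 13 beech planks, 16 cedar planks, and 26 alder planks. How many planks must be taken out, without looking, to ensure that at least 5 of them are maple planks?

In the worst case for collecting maple planks, every non-maple plank comes out first.
There are 19 + 32 + 11 + 52 + 13 + 16 + 26 = 169 non-maple planks altogether.
After those, each further plank must be maple, so 169 + 5 = 174 draws guarantee 5 maple planks.

174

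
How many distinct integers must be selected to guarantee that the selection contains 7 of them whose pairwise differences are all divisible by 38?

Integers whose pairwise differences are multiples of 38 are exactly those sharing a remainder mod 38. The 38 residue classes mod 38 are the pigeonholes.
With 228 integers one could put 6 in each residue class and have no class reach 7.
The 229th integer pushes some class to 7, so 38·6 + 1 = 229.

229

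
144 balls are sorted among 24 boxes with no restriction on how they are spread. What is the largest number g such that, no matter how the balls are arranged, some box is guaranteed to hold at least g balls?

The 24 boxes are the holes and the 144 balls are the pigeons.
If every box held at most 5 balls, the total would be at most 24 × 5 = 120, which is less than 144.
So some box holds at least ⌈144/24⌉ = 6 balls.

6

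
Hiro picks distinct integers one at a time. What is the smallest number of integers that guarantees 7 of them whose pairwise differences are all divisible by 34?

Integers whose pairwise differences are multiples of 34 are exactly those sharing a remainder mod 34. The 34 residue classes mod 34 are the pigeonholes.
With 204 integers one could put 6 in each residue class and have no class reach 7.
The 205th integer pushes some class to 7, so 34·6 + 1 = 205.

205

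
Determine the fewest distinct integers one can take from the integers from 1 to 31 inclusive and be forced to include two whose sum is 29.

18

Two chosen integers sum to 29 exactly when both halves of some pair {x, 29−x} with 1 ≤ x ≤ 29−x ≤ 28 are chosen — 14 such pairs.
The remaining 3 elements (those with no distinct partner in range) can never complete a 29-sum, so the worst case takes all of them and one from each pair: 3 + 14 = 17.
The 18th integer has to be the second member of some pair, so 17 + 1 = 18.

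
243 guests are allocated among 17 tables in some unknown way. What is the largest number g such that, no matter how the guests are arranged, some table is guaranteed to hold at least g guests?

Pigeonhole: the 17 tables are the holes and the 243 guests are the pigeons.
If every table held at most 14 guests, the total would be at most 17 × 14 = 238, which is less than 243.
So some table holds at least ⌈243/17⌉ = 15 guests.

15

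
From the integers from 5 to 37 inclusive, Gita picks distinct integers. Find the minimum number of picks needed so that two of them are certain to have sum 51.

Group the elements by complementary pair {x, 51−x}: {14,37}, {15,36}, {16,35}, …, giving 12 two-element pairs and 9 integers whose partner 51−x falls outside [5,37].
By the pigeonhole principle, treating each of those 21 groups as a pigeonhole, one can pick one integer per group — 21 integers — with no two summing to 51.
The 22nd integer lands in an occupied pair, forcing a sum of 51.

22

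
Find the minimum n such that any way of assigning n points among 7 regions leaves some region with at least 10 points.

With 63 points one could put exactly 9 in each of the 7 regions, and no region would reach 10.
One more point must land in a region that already has 9, giving it 10.
So 7 × 9 + 1 = 64 points are required.

64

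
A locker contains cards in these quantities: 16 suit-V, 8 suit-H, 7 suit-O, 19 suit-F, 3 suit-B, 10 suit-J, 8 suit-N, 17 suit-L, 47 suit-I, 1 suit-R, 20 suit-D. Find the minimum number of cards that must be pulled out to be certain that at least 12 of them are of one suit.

93

An adversary could hand out at most 11 cards per suit (6 suits run out sooner): 11 + 8 + 7 + 11 + 3 + 10 + 8 + 11 + 11 + 1 + 11 = 92 cards and still no suit has 12.
By pigeonhole, one more card lands in a suit already at 11, so 93 draws are enough and 92 are not.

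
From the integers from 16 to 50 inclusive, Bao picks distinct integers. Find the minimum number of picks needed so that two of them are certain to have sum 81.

Group the elements by complementary pair {x, 81−x}: {31,50}, {32,49}, {33,48}, …, giving 10 two-element pairs and 15 integers whose partner 81−x falls outside [16,50].
Pigeonhole: treating each of those 25 groups as a pigeonhole, one can pick one integer per group — 25 integers — with no two summing to 81.
The 26th integer lands in an occupied pair, forcing a sum of 81.

26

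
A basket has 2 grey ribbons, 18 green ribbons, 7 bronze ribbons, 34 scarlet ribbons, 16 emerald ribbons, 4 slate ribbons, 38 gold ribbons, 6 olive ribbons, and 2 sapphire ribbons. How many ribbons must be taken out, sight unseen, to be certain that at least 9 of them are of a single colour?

54

By pigeonhole, the 9 colours are the holes; the ribbons drawn are the pigeons.
To avoid 9 of any one colour, the worst case takes at most 8 of each colour, or every ribbon of a colour that has fewer than 8.
That gives 2 + 8 + 7 + 8 + 8 + 4 + 8 + 6 + 2 = 53 ribbons with no colour reaching 9.
The next ribbon forces some colour to 9, so 53 + 1 = 54.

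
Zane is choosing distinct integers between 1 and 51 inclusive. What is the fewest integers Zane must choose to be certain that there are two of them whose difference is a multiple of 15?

16

Integers whose pairwise differences are multiples of 15 are exactly those sharing a remainder mod 15. The 15 residue classes mod 15 are the pigeonholes.
With 15 integers one could put 1 in each residue class and have no class reach 2.
The 16th integer pushes some class to 2, so 15·1 + 1 = 16.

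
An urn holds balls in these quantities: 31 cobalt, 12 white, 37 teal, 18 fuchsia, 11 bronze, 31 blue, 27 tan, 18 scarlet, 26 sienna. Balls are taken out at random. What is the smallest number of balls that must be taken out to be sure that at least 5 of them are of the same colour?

37

An adversary could hand out at most 4 balls per colour: 4 + 4 + 4 + 4 + 4 + 4 + 4 + 4 + 4 = 36 balls and still no colour has 5.
One more ball lands in a colour already at 4, so 37 draws are enough and 36 are not.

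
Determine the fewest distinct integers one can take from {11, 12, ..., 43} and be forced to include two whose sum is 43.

Two chosen integers sum to 43 exactly when both halves of some pair {x, 43−x} with 11 ≤ x ≤ 43−x ≤ 32 are chosen — 11 such pairs.
The remaining 11 elements (those with no distinct partner in range) can never complete a 43-sum, so the worst case takes all of them and one from each pair: 11 + 11 = 22.
The 23rd integer has to be the second member of some pair, so 22 + 1 = 23.

23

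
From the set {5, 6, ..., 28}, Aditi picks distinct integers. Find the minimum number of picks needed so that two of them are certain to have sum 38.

16

Two chosen integers sum to 38 exactly when both halves of some pair {x, 38−x} with 10 ≤ x ≤ 38−x ≤ 28 are chosen — 9 such pairs.
The remaining 6 elements (those with no distinct partner in range) can never complete a 38-sum, so the worst case takes all of them and one from each pair: 6 + 9 = 15.
By the pigeonhole principle, the 16th integer has to be the second member of some pair, so 15 + 1 = 16.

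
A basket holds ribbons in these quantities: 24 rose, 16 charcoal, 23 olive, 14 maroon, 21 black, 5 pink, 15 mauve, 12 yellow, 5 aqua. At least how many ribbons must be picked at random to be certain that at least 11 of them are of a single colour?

81

Put each drawn ribbon into a box by colour. The largest draw with every box below 11 takes min(count, 10) from each colour; colours with fewer than 10 contribute all they have.
Σ min(cᵢ, 10) = 10 + 10 + 10 + 10 + 10 + 5 + 10 + 10 + 5 = 80.
Draw number 80 + 1 = 81 must push one box to 11.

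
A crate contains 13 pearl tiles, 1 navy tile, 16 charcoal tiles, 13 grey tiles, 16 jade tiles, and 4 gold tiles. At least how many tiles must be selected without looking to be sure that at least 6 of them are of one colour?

26

The 6 colours are the holes; the tiles drawn are the pigeons.
To avoid 6 of any one colour, the worst case takes at most 5 of each colour, or every tile of a colour that has fewer than 5.
That gives 5 + 1 + 5 + 5 + 5 + 4 = 25 tiles with no colour reaching 6.
The next tile forces some colour to 6, so 25 + 1 = 26.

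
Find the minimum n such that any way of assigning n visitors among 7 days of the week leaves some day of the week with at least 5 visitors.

With 28 visitors one could put exactly 4 in each of the 7 days of the week, and no day of the week would reach 5.
One more visitor must land in a day of the week that already has 4, giving it 5.
So 7 × 4 + 1 = 29 visitors are required.

29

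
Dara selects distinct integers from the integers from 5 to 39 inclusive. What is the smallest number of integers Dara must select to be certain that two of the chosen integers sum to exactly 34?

24

A set avoiding the sum 34 can contain at most one of each pair {x, 34−x}, plus the 11 elements whose complement lies outside the range or equal to its own complement.
The integers 17, …, 39 (23 of them) are such a set: any two sum to at least 17+18 = 35 > 34.
Any 24th integer completes one of the 12 pairs, so 24 choices force a sum of 34.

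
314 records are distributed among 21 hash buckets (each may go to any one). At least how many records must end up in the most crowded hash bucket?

By the pigeonhole principle, the 21 hash buckets are the holes and the 314 records are the pigeons.
If every hash bucket held at most 14 records, the total would be at most 21 × 14 = 294, which is less than 314.
So some hash bucket holds at least ⌈314/21⌉ = 15 records.

15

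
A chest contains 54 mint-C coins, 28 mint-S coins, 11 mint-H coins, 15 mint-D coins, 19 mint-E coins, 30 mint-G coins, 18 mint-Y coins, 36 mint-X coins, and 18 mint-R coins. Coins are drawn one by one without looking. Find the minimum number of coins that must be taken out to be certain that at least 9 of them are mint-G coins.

In the worst case for collecting mint-G coins, every non-mint-G coin comes out first.
There are 54 + 28 + 11 + 15 + 19 + 18 + 36 + 18 = 199 non-mint-G coins altogether.
After those, each further coin must be mint-G, so 199 + 9 = 208 draws guarantee 9 mint-G coins.

208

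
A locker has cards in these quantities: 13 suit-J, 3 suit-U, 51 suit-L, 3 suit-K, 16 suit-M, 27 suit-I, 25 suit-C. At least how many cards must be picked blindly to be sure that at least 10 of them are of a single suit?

52

Pigeonhole: the 7 suits are the holes; the cards drawn are the pigeons.
To avoid 10 of any one suit, the worst case takes at most 9 of each suit, or every card of a suit that has fewer than 9.
That gives 9 + 3 + 9 + 3 + 9 + 9 + 9 = 51 cards with no suit reaching 10.
The next card forces some suit to 10, so 51 + 1 = 52.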